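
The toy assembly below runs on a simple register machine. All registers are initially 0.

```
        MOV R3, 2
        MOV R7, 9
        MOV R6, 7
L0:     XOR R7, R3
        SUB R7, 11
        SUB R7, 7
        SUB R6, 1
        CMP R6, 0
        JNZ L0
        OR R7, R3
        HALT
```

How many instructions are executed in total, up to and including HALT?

47

after MOV R3, 2: R3=2
after MOV R7, 9: R7=9
after MOV R6, 7: R6=7
after XOR R7, R3: R7=9^2=11
after SUB R7, 11: R7=11-11=0
after SUB R7, 7: R7=0-7=-7
after SUB R6, 1: R6=7-1=6
CMP R6, 0  (cmp 6,0)
JNZ L0: taken
after XOR R7, R3: R7=(-7)^2=-5
after SUB R7, 11: R7=(-5)-11=-16
after SUB R7, 7: R7=(-16)-7=-23
after SUB R6, 1: R6=6-1=5
CMP R6, 0  (cmp 5,0)
JNZ L0: taken
after XOR R7, R3: R7=(-23)^2=-21
after SUB R7, 11: R7=(-21)-11=-32
after SUB R7, 7: R7=(-32)-7=-39
after SUB R6, 1: R6=5-1=4
CMP R6, 0  (cmp 4,0)
JNZ L0: taken
after XOR R7, R3: R7=(-39)^2=-37
after SUB R7, 11: R7=(-37)-11=-48
after SUB R7, 7: R7=(-48)-7=-55
after SUB R6, 1: R6=4-1=3
CMP R6, 0  (cmp 3,0)
JNZ L0: taken
after XOR R7, R3: R7=(-55)^2=-53
after SUB R7, 11: R7=(-53)-11=-64
after SUB R7, 7: R7=(-64)-7=-71
after SUB R6, 1: R6=3-1=2
CMP R6, 0  (cmp 2,0)
JNZ L0: taken
after XOR R7, R3: R7=(-71)^2=-69
after SUB R7, 11: R7=(-69)-11=-80
after SUB R7, 7: R7=(-80)-7=-87
after SUB R6, 1: R6=2-1=1
CMP R6, 0  (cmp 1,0)
JNZ L0: taken
after XOR R7, R3: R7=(-87)^2=-85
after SUB R7, 11: R7=(-85)-11=-96
after SUB R7, 7: R7=(-96)-7=-103
after SUB R6, 1: R6=1-1=0
CMP R6, 0  (cmp 0,0)
JNZ L0: not taken
after OR R7, R3: R7=(-103)|2=-101
halt.
Total executed instructions: 47.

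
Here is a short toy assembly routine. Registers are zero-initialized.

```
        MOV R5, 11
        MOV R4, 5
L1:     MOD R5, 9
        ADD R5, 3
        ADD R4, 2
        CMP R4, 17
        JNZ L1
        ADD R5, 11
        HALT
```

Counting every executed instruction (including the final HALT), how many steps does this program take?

34

R5=11
R4=5
R5=11%9=2
R5=2+3=5
R4=5+2=7
CMP R4, 17  (cmp 7,17)
JNZ L1: taken
R5=5%9=5
R5=5+3=8
R4=7+2=9
CMP R4, 17  (cmp 9,17)
JNZ L1: taken
R5=8%9=8
R5=8+3=11
R4=9+2=11
CMP R4, 17  (cmp 11,17)
JNZ L1: taken
R5=11%9=2
R5=2+3=5
R4=11+2=13
CMP R4, 17  (cmp 13,17)
JNZ L1: taken
R5=5%9=5
R5=5+3=8
R4=13+2=15
CMP R4, 17  (cmp 15,17)
JNZ L1: taken
R5=8%9=8
R5=8+3=11
R4=15+2=17
CMP R4, 17  (cmp 17,17)
JNZ L1: not taken
R5=11+11=22
halt.
Total executed instructions: 34.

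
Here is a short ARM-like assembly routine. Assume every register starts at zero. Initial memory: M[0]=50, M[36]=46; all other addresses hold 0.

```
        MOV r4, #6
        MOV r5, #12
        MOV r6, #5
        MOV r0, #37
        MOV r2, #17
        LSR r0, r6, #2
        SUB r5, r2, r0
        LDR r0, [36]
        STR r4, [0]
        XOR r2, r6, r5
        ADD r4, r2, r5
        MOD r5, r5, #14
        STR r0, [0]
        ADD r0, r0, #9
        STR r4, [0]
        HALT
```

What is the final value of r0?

after MOV r4, #6: r4=6
after MOV r5, #12: r5=12
after MOV r6, #5: r6=5
after MOV r0, #37: r0=37
after MOV r2, #17: r2=17
after LSR r0, r6, #2: r0=5>>2=1
after SUB r5, r2, r0: r5=17-1=16
after LDR r0, [36]: r0=M[36]=46
STR r4, [0] → M[0]=6
after XOR r2, r6, r5: r2=5^16=21
after ADD r4, r2, r5: r4=21+16=37
after MOD r5, r5, #14: r5=16%14=2
STR r0, [0] → M[0]=46
after ADD r0, r0, #9: r0=46+9=55
STR r4, [0] → M[0]=37
halt.

55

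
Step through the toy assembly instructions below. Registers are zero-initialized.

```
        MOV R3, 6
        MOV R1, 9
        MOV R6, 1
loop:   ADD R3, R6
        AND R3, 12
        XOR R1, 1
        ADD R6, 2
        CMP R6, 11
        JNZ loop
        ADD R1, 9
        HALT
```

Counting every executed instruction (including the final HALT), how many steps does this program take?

35

R3=6
R1=9
R6=1
R3=6+1=7
R3=7&12=4
R1=9^1=8
R6=1+2=3
CMP R6, 11  (cmp 3,11)
JNZ loop: taken
R3=4+3=7
R3=7&12=4
R1=8^1=9
R6=3+2=5
CMP R6, 11  (cmp 5,11)
JNZ loop: taken
R3=4+5=9
R3=9&12=8
R1=9^1=8
R6=5+2=7
CMP R6, 11  (cmp 7,11)
JNZ loop: taken
R3=8+7=15
R3=15&12=12
R1=8^1=9
R6=7+2=9
CMP R6, 11  (cmp 9,11)
JNZ loop: taken
R3=12+9=21
R3=21&12=4
R1=9^1=8
R6=9+2=11
CMP R6, 11  (cmp 11,11)
JNZ loop: not taken
R1=8+9=17
halt.
Total executed instructions: 35.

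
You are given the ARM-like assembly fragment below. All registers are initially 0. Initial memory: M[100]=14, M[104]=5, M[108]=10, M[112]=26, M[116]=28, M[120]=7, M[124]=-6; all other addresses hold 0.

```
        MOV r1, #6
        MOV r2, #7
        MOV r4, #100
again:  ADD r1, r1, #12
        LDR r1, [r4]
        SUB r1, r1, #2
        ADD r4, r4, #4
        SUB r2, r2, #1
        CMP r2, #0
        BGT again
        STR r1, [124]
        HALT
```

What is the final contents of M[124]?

-8

after MOV r1, #6: r1=6
after MOV r2, #7: r2=7
after MOV r4, #100: r4=100
after ADD r1, r1, #12: r1=6+12=18
after LDR r1, [r4]: r1=M[100]=14
after SUB r1, r1, #2: r1=14-2=12
after ADD r4, r4, #4: r4=100+4=104
after SUB r2, r2, #1: r2=7-1=6
CMP r2, #0  (cmp 6,0)
BGT again: taken
after ADD r1, r1, #12: r1=12+12=24
after LDR r1, [r4]: r1=M[104]=5
after SUB r1, r1, #2: r1=5-2=3
after ADD r4, r4, #4: r4=104+4=108
after SUB r2, r2, #1: r2=6-1=5
CMP r2, #0  (cmp 5,0)
BGT again: taken
after ADD r1, r1, #12: r1=3+12=15
after LDR r1, [r4]: r1=M[108]=10
after SUB r1, r1, #2: r1=10-2=8
after ADD r4, r4, #4: r4=108+4=112
after SUB r2, r2, #1: r2=5-1=4
CMP r2, #0  (cmp 4,0)
BGT again: taken
after ADD r1, r1, #12: r1=8+12=20
after LDR r1, [r4]: r1=M[112]=26
after SUB r1, r1, #2: r1=26-2=24
after ADD r4, r4, #4: r4=112+4=116
after SUB r2, r2, #1: r2=4-1=3
CMP r2, #0  (cmp 3,0)
BGT again: taken
after ADD r1, r1, #12: r1=24+12=36
after LDR r1, [r4]: r1=M[116]=28
after SUB r1, r1, #2: r1=28-2=26
after ADD r4, r4, #4: r4=116+4=120
after SUB r2, r2, #1: r2=3-1=2
CMP r2, #0  (cmp 2,0)
BGT again: taken
after ADD r1, r1, #12: r1=26+12=38
after LDR r1, [r4]: r1=M[120]=7
after SUB r1, r1, #2: r1=7-2=5
after ADD r4, r4, #4: r4=120+4=124
after SUB r2, r2, #1: r2=2-1=1
CMP r2, #0  (cmp 1,0)
BGT again: taken
after ADD r1, r1, #12: r1=5+12=17
after LDR r1, [r4]: r1=M[124]=-6
after SUB r1, r1, #2: r1=(-6)-2=-8
after ADD r4, r4, #4: r4=124+4=128
after SUB r2, r2, #1: r2=1-1=0
CMP r2, #0  (cmp 0,0)
BGT again: not taken
STR r1, [124] → M[124]=-8
halt.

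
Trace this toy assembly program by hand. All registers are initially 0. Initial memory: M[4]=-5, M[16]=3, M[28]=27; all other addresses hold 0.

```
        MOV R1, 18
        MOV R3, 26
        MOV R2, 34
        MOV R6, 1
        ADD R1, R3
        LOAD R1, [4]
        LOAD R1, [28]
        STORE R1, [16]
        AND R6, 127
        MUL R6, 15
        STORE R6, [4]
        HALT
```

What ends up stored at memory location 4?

R1=18
R3=26
R2=34
R6=1
R1=18+26=44
R1=M[4]=-5
R1=M[28]=27
STORE R1, [16] → M[16]=27
R6=1&127=1
R6=1*15=15
STORE R6, [4] → M[4]=15
halt.

15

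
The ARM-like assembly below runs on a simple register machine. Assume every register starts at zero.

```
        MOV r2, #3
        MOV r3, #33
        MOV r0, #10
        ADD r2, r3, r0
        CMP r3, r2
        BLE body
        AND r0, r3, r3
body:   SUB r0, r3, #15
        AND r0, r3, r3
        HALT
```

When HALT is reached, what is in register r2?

43

MOV r2, #3 → r2=3
MOV r3, #33 → r3=33
MOV r0, #10 → r0=10
ADD r2, r3, r0 → r2=33+10=43
CMP r3, r2  (cmp 33,43)
BLE body: taken
SUB r0, r3, #15 → r0=33-15=18
AND r0, r3, r3 → r0=33&33=33
halt.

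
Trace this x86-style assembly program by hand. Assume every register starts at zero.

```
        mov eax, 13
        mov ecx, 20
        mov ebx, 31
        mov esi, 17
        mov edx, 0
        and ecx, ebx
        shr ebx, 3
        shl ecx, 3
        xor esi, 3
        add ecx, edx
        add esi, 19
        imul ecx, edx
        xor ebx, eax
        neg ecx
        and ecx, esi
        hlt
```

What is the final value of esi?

37

mov eax, 13 → eax=13
mov ecx, 20 → ecx=20
mov ebx, 31 → ebx=31
mov esi, 17 → esi=17
mov edx, 0 → edx=0
and ecx, ebx → ecx=20&31=20
shr ebx, 3 → ebx=31>>3=3
shl ecx, 3 → ecx=20<<3=160
xor esi, 3 → esi=17^3=18
add ecx, edx → ecx=160+0=160
add esi, 19 → esi=18+19=37
imul ecx, edx → ecx=160*0=0
xor ebx, eax → ebx=3^13=14
neg ecx → ecx=-(0)=0
and ecx, esi → ecx=0&37=0
halt.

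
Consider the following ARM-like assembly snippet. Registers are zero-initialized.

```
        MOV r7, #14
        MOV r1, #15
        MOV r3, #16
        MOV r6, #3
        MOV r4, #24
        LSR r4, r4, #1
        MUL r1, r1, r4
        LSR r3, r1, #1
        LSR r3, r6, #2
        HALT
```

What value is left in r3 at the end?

r7=14
r1=15
r3=16
r6=3
r4=24
r4=24>>1=12
r1=15*12=180
r3=180>>1=90
r3=3>>2=0
halt.

0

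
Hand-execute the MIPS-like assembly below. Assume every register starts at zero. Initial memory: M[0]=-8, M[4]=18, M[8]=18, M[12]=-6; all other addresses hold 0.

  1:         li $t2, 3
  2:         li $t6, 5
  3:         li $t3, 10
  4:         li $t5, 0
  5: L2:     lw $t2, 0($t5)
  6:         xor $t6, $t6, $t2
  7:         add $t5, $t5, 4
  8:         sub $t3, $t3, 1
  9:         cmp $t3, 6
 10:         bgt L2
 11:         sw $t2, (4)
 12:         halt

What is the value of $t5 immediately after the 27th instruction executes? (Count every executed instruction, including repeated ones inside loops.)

16

$t2=3
$t6=5
$t3=10
$t5=0
$t2=M[0]=-8
$t6=5^(-8)=-3
$t5=0+4=4
$t3=10-1=9
cmp $t3, 6  (cmp 9,6)
bgt L2: taken
$t2=M[4]=18
$t6=(-3)^18=-17
$t5=4+4=8
$t3=9-1=8
cmp $t3, 6  (cmp 8,6)
bgt L2: taken
$t2=M[8]=18
$t6=(-17)^18=-3
$t5=8+4=12
$t3=8-1=7
cmp $t3, 6  (cmp 7,6)
bgt L2: taken
$t2=M[12]=-6
$t6=(-3)^(-6)=7
$t5=12+4=16
$t3=7-1=6
cmp $t3, 6  (cmp 6,6)
After step 27: $t5 = 16.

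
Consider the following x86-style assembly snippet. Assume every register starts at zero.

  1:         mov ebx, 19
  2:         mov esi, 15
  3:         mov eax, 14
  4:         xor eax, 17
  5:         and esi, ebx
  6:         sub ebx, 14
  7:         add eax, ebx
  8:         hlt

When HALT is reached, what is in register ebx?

ebx=19
esi=15
eax=14
eax=14^17=31
esi=15&19=3
ebx=19-14=5
eax=31+5=36
halt.

5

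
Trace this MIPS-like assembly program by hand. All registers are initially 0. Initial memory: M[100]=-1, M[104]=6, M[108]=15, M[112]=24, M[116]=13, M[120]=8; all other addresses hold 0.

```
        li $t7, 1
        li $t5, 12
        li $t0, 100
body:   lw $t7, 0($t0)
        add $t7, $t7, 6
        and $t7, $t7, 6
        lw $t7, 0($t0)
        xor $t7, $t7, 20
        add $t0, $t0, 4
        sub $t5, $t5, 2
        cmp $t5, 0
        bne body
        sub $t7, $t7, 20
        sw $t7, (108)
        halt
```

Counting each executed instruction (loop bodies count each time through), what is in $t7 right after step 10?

-21

li $t7, 1 → $t7=1
li $t5, 12 → $t5=12
li $t0, 100 → $t0=100
lw $t7, 0($t0) → $t7=M[100]=-1
add $t7, $t7, 6 → $t7=(-1)+6=5
and $t7, $t7, 6 → $t7=5&6=4
lw $t7, 0($t0) → $t7=M[100]=-1
xor $t7, $t7, 20 → $t7=(-1)^20=-21
add $t0, $t0, 4 → $t0=100+4=104
sub $t5, $t5, 2 → $t5=12-2=10
After step 10: $t7 = -21.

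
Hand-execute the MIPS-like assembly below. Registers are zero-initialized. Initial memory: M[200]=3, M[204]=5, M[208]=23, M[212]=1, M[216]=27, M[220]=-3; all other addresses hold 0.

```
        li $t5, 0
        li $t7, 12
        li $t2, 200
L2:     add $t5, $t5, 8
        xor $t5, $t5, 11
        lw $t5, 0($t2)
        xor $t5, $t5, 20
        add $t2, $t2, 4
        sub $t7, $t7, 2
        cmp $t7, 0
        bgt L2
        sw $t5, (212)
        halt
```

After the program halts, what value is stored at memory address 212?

li $t5, 0 → $t5=0
li $t7, 12 → $t7=12
li $t2, 200 → $t2=200
add $t5, $t5, 8 → $t5=0+8=8
xor $t5, $t5, 11 → $t5=8^11=3
lw $t5, 0($t2) → $t5=M[200]=3
xor $t5, $t5, 20 → $t5=3^20=23
add $t2, $t2, 4 → $t2=200+4=204
sub $t7, $t7, 2 → $t7=12-2=10
cmp $t7, 0  (cmp 10,0)
bgt L2: taken
add $t5, $t5, 8 → $t5=23+8=31
xor $t5, $t5, 11 → $t5=31^11=20
lw $t5, 0($t2) → $t5=M[204]=5
xor $t5, $t5, 20 → $t5=5^20=17
add $t2, $t2, 4 → $t2=204+4=208
sub $t7, $t7, 2 → $t7=10-2=8
cmp $t7, 0  (cmp 8,0)
bgt L2: taken
add $t5, $t5, 8 → $t5=17+8=25
xor $t5, $t5, 11 → $t5=25^11=18
lw $t5, 0($t2) → $t5=M[208]=23
xor $t5, $t5, 20 → $t5=23^20=3
add $t2, $t2, 4 → $t2=208+4=212
sub $t7, $t7, 2 → $t7=8-2=6
cmp $t7, 0  (cmp 6,0)
bgt L2: taken
add $t5, $t5, 8 → $t5=3+8=11
xor $t5, $t5, 11 → $t5=11^11=0
lw $t5, 0($t2) → $t5=M[212]=1
xor $t5, $t5, 20 → $t5=1^20=21
add $t2, $t2, 4 → $t2=212+4=216
sub $t7, $t7, 2 → $t7=6-2=4
cmp $t7, 0  (cmp 4,0)
bgt L2: taken
add $t5, $t5, 8 → $t5=21+8=29
xor $t5, $t5, 11 → $t5=29^11=22
lw $t5, 0($t2) → $t5=M[216]=27
xor $t5, $t5, 20 → $t5=27^20=15
add $t2, $t2, 4 → $t2=216+4=220
sub $t7, $t7, 2 → $t7=4-2=2
cmp $t7, 0  (cmp 2,0)
bgt L2: taken
add $t5, $t5, 8 → $t5=15+8=23
xor $t5, $t5, 11 → $t5=23^11=28
lw $t5, 0($t2) → $t5=M[220]=-3
xor $t5, $t5, 20 → $t5=(-3)^20=-23
add $t2, $t2, 4 → $t2=220+4=224
sub $t7, $t7, 2 → $t7=2-2=0
cmp $t7, 0  (cmp 0,0)
bgt L2: not taken
sw $t5, (212) → M[212]=-23
halt.

-23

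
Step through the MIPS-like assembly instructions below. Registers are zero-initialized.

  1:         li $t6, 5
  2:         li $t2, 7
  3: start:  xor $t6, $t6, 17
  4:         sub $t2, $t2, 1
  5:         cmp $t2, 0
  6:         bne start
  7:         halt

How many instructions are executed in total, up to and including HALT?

after li $t6, 5: $t6=5
after li $t2, 7: $t2=7
after xor $t6, $t6, 17: $t6=5^17=20
after sub $t2, $t2, 1: $t2=7-1=6
cmp $t2, 0  (cmp 6,0)
bne start: taken
after xor $t6, $t6, 17: $t6=20^17=5
after sub $t2, $t2, 1: $t2=6-1=5
cmp $t2, 0  (cmp 5,0)
bne start: taken
after xor $t6, $t6, 17: $t6=5^17=20
after sub $t2, $t2, 1: $t2=5-1=4
cmp $t2, 0  (cmp 4,0)
bne start: taken
after xor $t6, $t6, 17: $t6=20^17=5
after sub $t2, $t2, 1: $t2=4-1=3
cmp $t2, 0  (cmp 3,0)
bne start: taken
after xor $t6, $t6, 17: $t6=5^17=20
after sub $t2, $t2, 1: $t2=3-1=2
cmp $t2, 0  (cmp 2,0)
bne start: taken
after xor $t6, $t6, 17: $t6=20^17=5
after sub $t2, $t2, 1: $t2=2-1=1
cmp $t2, 0  (cmp 1,0)
bne start: taken
after xor $t6, $t6, 17: $t6=5^17=20
after sub $t2, $t2, 1: $t2=1-1=0
cmp $t2, 0  (cmp 0,0)
bne start: not taken
halt.
Total executed instructions: 31.

31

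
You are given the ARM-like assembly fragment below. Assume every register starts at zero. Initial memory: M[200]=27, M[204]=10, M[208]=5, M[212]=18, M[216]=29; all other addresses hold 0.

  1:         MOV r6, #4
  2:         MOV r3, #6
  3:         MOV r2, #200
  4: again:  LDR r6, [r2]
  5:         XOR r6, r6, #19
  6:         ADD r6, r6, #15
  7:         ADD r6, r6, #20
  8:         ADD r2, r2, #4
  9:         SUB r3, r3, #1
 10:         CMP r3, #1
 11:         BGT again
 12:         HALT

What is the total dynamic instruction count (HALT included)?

44

after MOV r6, #4: r6=4
after MOV r3, #6: r3=6
after MOV r2, #200: r2=200
after LDR r6, [r2]: r6=M[200]=27
after XOR r6, r6, #19: r6=27^19=8
after ADD r6, r6, #15: r6=8+15=23
after ADD r6, r6, #20: r6=23+20=43
after ADD r2, r2, #4: r2=200+4=204
after SUB r3, r3, #1: r3=6-1=5
CMP r3, #1  (cmp 5,1)
BGT again: taken
after LDR r6, [r2]: r6=M[204]=10
after XOR r6, r6, #19: r6=10^19=25
after ADD r6, r6, #15: r6=25+15=40
after ADD r6, r6, #20: r6=40+20=60
after ADD r2, r2, #4: r2=204+4=208
after SUB r3, r3, #1: r3=5-1=4
CMP r3, #1  (cmp 4,1)
BGT again: taken
after LDR r6, [r2]: r6=M[208]=5
after XOR r6, r6, #19: r6=5^19=22
after ADD r6, r6, #15: r6=22+15=37
after ADD r6, r6, #20: r6=37+20=57
after ADD r2, r2, #4: r2=208+4=212
after SUB r3, r3, #1: r3=4-1=3
CMP r3, #1  (cmp 3,1)
BGT again: taken
after LDR r6, [r2]: r6=M[212]=18
after XOR r6, r6, #19: r6=18^19=1
after ADD r6, r6, #15: r6=1+15=16
after ADD r6, r6, #20: r6=16+20=36
after ADD r2, r2, #4: r2=212+4=216
after SUB r3, r3, #1: r3=3-1=2
CMP r3, #1  (cmp 2,1)
BGT again: taken
after LDR r6, [r2]: r6=M[216]=29
after XOR r6, r6, #19: r6=29^19=14
after ADD r6, r6, #15: r6=14+15=29
after ADD r6, r6, #20: r6=29+20=49
after ADD r2, r2, #4: r2=216+4=220
after SUB r3, r3, #1: r3=2-1=1
CMP r3, #1  (cmp 1,1)
BGT again: not taken
halt.
Total executed instructions: 44.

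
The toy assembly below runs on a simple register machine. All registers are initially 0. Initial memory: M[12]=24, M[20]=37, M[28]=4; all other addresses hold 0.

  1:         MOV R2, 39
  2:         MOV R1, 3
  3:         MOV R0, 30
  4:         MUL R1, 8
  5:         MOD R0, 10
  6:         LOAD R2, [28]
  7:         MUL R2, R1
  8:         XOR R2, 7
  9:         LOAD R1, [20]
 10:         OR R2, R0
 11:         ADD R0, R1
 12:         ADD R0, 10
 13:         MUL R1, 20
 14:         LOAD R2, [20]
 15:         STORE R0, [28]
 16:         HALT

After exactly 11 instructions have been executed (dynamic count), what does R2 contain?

MOV R2, 39 → R2=39
MOV R1, 3 → R1=3
MOV R0, 30 → R0=30
MUL R1, 8 → R1=3*8=24
MOD R0, 10 → R0=30%10=0
LOAD R2, [28] → R2=M[28]=4
MUL R2, R1 → R2=4*24=96
XOR R2, 7 → R2=96^7=103
LOAD R1, [20] → R1=M[20]=37
OR R2, R0 → R2=103|0=103
ADD R0, R1 → R0=0+37=37
After step 11: R2 = 103.

103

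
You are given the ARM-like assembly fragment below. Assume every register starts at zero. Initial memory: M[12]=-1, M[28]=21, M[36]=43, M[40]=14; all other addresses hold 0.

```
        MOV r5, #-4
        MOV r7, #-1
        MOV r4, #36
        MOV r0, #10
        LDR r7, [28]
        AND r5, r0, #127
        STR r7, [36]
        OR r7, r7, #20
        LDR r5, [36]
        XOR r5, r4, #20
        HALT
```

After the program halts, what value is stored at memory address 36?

21

after MOV r5, #-4: r5=-4
after MOV r7, #-1: r7=-1
after MOV r4, #36: r4=36
after MOV r0, #10: r0=10
after LDR r7, [28]: r7=M[28]=21
after AND r5, r0, #127: r5=10&127=10
STR r7, [36] → M[36]=21
after OR r7, r7, #20: r7=21|20=21
after LDR r5, [36]: r5=M[36]=21
after XOR r5, r4, #20: r5=36^20=48
halt.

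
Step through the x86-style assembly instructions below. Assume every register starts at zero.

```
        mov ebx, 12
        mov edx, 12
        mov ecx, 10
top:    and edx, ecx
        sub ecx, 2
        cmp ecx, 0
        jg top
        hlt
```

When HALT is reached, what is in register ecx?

0

after mov ebx, 12: ebx=12
after mov edx, 12: edx=12
after mov ecx, 10: ecx=10
after and edx, ecx: edx=12&10=8
after sub ecx, 2: ecx=10-2=8
cmp ecx, 0  (cmp 8,0)
jg top: taken
after and edx, ecx: edx=8&8=8
after sub ecx, 2: ecx=8-2=6
cmp ecx, 0  (cmp 6,0)
jg top: taken
after and edx, ecx: edx=8&6=0
after sub ecx, 2: ecx=6-2=4
cmp ecx, 0  (cmp 4,0)
jg top: taken
after and edx, ecx: edx=0&4=0
after sub ecx, 2: ecx=4-2=2
cmp ecx, 0  (cmp 2,0)
jg top: taken
after and edx, ecx: edx=0&2=0
after sub ecx, 2: ecx=2-2=0
cmp ecx, 0  (cmp 0,0)
jg top: not taken
halt.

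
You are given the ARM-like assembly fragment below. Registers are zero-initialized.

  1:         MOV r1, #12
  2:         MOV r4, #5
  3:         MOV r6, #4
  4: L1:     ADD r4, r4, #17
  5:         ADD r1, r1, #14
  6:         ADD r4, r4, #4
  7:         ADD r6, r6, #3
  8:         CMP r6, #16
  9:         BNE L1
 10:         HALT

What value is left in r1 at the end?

68

MOV r1, #12 → r1=12
MOV r4, #5 → r4=5
MOV r6, #4 → r6=4
ADD r4, r4, #17 → r4=5+17=22
ADD r1, r1, #14 → r1=12+14=26
ADD r4, r4, #4 → r4=22+4=26
ADD r6, r6, #3 → r6=4+3=7
CMP r6, #16  (cmp 7,16)
BNE L1: taken
ADD r4, r4, #17 → r4=26+17=43
ADD r1, r1, #14 → r1=26+14=40
ADD r4, r4, #4 → r4=43+4=47
ADD r6, r6, #3 → r6=7+3=10
CMP r6, #16  (cmp 10,16)
BNE L1: taken
ADD r4, r4, #17 → r4=47+17=64
ADD r1, r1, #14 → r1=40+14=54
ADD r4, r4, #4 → r4=64+4=68
ADD r6, r6, #3 → r6=10+3=13
CMP r6, #16  (cmp 13,16)
BNE L1: taken
ADD r4, r4, #17 → r4=68+17=85
ADD r1, r1, #14 → r1=54+14=68
ADD r4, r4, #4 → r4=85+4=89
ADD r6, r6, #3 → r6=13+3=16
CMP r6, #16  (cmp 16,16)
BNE L1: not taken
halt.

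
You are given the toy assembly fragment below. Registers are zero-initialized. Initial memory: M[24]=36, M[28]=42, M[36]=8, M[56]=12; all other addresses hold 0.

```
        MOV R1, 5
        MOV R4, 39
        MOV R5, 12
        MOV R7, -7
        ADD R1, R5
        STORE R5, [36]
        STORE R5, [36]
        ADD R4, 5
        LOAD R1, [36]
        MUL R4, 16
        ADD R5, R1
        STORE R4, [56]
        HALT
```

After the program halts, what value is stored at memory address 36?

12

R1=5
R4=39
R5=12
R7=-7
R1=5+12=17
STORE R5, [36] → M[36]=12
STORE R5, [36] → M[36]=12
R4=39+5=44
R1=M[36]=12
R4=44*16=704
R5=12+12=24
STORE R4, [56] → M[56]=704
halt.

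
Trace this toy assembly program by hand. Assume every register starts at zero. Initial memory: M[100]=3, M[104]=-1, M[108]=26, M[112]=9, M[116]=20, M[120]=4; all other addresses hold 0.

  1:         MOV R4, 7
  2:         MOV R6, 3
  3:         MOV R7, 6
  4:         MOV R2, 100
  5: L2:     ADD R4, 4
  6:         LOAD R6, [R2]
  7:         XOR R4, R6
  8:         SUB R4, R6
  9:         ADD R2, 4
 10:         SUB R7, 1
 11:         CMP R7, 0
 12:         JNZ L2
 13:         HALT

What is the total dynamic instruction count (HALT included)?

53

R4=7
R6=3
R7=6
R2=100
R4=7+4=11
R6=M[100]=3
R4=11^3=8
R4=8-3=5
R2=100+4=104
R7=6-1=5
CMP R7, 0  (cmp 5,0)
JNZ L2: taken
R4=5+4=9
R6=M[104]=-1
R4=9^(-1)=-10
R4=(-10)-(-1)=-9
R2=104+4=108
R7=5-1=4
CMP R7, 0  (cmp 4,0)
JNZ L2: taken
R4=(-9)+4=-5
R6=M[108]=26
R4=(-5)^26=-31
R4=(-31)-26=-57
R2=108+4=112
R7=4-1=3
CMP R7, 0  (cmp 3,0)
JNZ L2: taken
R4=(-57)+4=-53
R6=M[112]=9
R4=(-53)^9=-62
R4=(-62)-9=-71
R2=112+4=116
R7=3-1=2
CMP R7, 0  (cmp 2,0)
JNZ L2: taken
R4=(-71)+4=-67
R6=M[116]=20
R4=(-67)^20=-87
R4=(-87)-20=-107
R2=116+4=120
R7=2-1=1
CMP R7, 0  (cmp 1,0)
JNZ L2: taken
R4=(-107)+4=-103
R6=M[120]=4
R4=(-103)^4=-99
R4=(-99)-4=-103
R2=120+4=124
R7=1-1=0
CMP R7, 0  (cmp 0,0)
JNZ L2: not taken
halt.
Total executed instructions: 53.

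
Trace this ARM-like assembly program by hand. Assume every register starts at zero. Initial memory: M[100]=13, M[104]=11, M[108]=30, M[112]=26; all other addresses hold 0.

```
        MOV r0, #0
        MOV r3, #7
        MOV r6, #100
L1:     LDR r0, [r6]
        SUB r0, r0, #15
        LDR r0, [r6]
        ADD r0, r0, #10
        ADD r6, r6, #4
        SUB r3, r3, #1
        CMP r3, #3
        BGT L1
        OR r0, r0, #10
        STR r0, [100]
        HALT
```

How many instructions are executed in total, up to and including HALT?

38

MOV r0, #0 → r0=0
MOV r3, #7 → r3=7
MOV r6, #100 → r6=100
LDR r0, [r6] → r0=M[100]=13
SUB r0, r0, #15 → r0=13-15=-2
LDR r0, [r6] → r0=M[100]=13
ADD r0, r0, #10 → r0=13+10=23
ADD r6, r6, #4 → r6=100+4=104
SUB r3, r3, #1 → r3=7-1=6
CMP r3, #3  (cmp 6,3)
BGT L1: taken
LDR r0, [r6] → r0=M[104]=11
SUB r0, r0, #15 → r0=11-15=-4
LDR r0, [r6] → r0=M[104]=11
ADD r0, r0, #10 → r0=11+10=21
ADD r6, r6, #4 → r6=104+4=108
SUB r3, r3, #1 → r3=6-1=5
CMP r3, #3  (cmp 5,3)
BGT L1: taken
LDR r0, [r6] → r0=M[108]=30
SUB r0, r0, #15 → r0=30-15=15
LDR r0, [r6] → r0=M[108]=30
ADD r0, r0, #10 → r0=30+10=40
ADD r6, r6, #4 → r6=108+4=112
SUB r3, r3, #1 → r3=5-1=4
CMP r3, #3  (cmp 4,3)
BGT L1: taken
LDR r0, [r6] → r0=M[112]=26
SUB r0, r0, #15 → r0=26-15=11
LDR r0, [r6] → r0=M[112]=26
ADD r0, r0, #10 → r0=26+10=36
ADD r6, r6, #4 → r6=112+4=116
SUB r3, r3, #1 → r3=4-1=3
CMP r3, #3  (cmp 3,3)
BGT L1: not taken
OR r0, r0, #10 → r0=36|10=46
STR r0, [100] → M[100]=46
halt.
Total executed instructions: 38.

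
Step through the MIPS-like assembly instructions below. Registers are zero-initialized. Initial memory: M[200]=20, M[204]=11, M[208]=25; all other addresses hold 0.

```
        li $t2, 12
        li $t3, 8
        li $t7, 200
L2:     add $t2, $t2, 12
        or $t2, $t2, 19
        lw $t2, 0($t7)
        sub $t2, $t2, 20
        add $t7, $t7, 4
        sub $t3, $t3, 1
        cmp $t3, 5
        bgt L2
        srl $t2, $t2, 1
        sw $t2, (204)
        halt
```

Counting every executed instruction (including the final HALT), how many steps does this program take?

30

$t2=12
$t3=8
$t7=200
$t2=12+12=24
$t2=24|19=27
$t2=M[200]=20
$t2=20-20=0
$t7=200+4=204
$t3=8-1=7
cmp $t3, 5  (cmp 7,5)
bgt L2: taken
$t2=0+12=12
$t2=12|19=31
$t2=M[204]=11
$t2=11-20=-9
$t7=204+4=208
$t3=7-1=6
cmp $t3, 5  (cmp 6,5)
bgt L2: taken
$t2=(-9)+12=3
$t2=3|19=19
$t2=M[208]=25
$t2=25-20=5
$t7=208+4=212
$t3=6-1=5
cmp $t3, 5  (cmp 5,5)
bgt L2: not taken
$t2=5>>1=2
sw $t2, (204) → M[204]=2
halt.
Total executed instructions: 30.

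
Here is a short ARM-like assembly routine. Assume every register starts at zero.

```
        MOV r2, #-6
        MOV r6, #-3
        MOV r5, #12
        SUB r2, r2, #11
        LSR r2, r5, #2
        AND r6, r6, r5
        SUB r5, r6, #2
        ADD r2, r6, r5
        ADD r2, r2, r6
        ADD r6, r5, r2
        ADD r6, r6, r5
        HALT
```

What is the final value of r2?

MOV r2, #-6 → r2=-6
MOV r6, #-3 → r6=-3
MOV r5, #12 → r5=12
SUB r2, r2, #11 → r2=(-6)-11=-17
LSR r2, r5, #2 → r2=12>>2=3
AND r6, r6, r5 → r6=(-3)&12=12
SUB r5, r6, #2 → r5=12-2=10
ADD r2, r6, r5 → r2=12+10=22
ADD r2, r2, r6 → r2=22+12=34
ADD r6, r5, r2 → r6=10+34=44
ADD r6, r6, r5 → r6=44+10=54
halt.

34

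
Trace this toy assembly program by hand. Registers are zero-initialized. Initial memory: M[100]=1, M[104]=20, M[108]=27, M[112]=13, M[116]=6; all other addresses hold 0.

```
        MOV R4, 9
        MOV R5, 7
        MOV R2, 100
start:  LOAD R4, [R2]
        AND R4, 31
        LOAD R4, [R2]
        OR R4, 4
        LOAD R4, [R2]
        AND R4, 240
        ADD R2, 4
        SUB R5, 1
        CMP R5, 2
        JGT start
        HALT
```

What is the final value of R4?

0

R4=9
R5=7
R2=100
R4=M[100]=1
R4=1&31=1
R4=M[100]=1
R4=1|4=5
R4=M[100]=1
R4=1&240=0
R2=100+4=104
R5=7-1=6
CMP R5, 2  (cmp 6,2)
JGT start: taken
R4=M[104]=20
R4=20&31=20
R4=M[104]=20
R4=20|4=20
R4=M[104]=20
R4=20&240=16
R2=104+4=108
R5=6-1=5
CMP R5, 2  (cmp 5,2)
JGT start: taken
R4=M[108]=27
R4=27&31=27
R4=M[108]=27
R4=27|4=31
R4=M[108]=27
R4=27&240=16
R2=108+4=112
R5=5-1=4
CMP R5, 2  (cmp 4,2)
JGT start: taken
R4=M[112]=13
R4=13&31=13
R4=M[112]=13
R4=13|4=13
R4=M[112]=13
R4=13&240=0
R2=112+4=116
R5=4-1=3
CMP R5, 2  (cmp 3,2)
JGT start: taken
R4=M[116]=6
R4=6&31=6
R4=M[116]=6
R4=6|4=6
R4=M[116]=6
R4=6&240=0
R2=116+4=120
R5=3-1=2
CMP R5, 2  (cmp 2,2)
JGT start: not taken
halt.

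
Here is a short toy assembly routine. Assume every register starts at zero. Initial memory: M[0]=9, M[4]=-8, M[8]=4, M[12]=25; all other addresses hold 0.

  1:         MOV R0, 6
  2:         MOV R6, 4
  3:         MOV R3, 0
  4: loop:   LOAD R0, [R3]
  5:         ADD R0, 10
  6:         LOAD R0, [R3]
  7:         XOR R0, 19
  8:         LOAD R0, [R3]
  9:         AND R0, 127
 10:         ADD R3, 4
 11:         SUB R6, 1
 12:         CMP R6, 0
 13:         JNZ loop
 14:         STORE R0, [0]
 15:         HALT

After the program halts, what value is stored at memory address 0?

25

R0=6
R6=4
R3=0
R0=M[0]=9
R0=9+10=19
R0=M[0]=9
R0=9^19=26
R0=M[0]=9
R0=9&127=9
R3=0+4=4
R6=4-1=3
CMP R6, 0  (cmp 3,0)
JNZ loop: taken
R0=M[4]=-8
R0=(-8)+10=2
R0=M[4]=-8
R0=(-8)^19=-21
R0=M[4]=-8
R0=(-8)&127=120
R3=4+4=8
R6=3-1=2
CMP R6, 0  (cmp 2,0)
JNZ loop: taken
R0=M[8]=4
R0=4+10=14
R0=M[8]=4
R0=4^19=23
R0=M[8]=4
R0=4&127=4
R3=8+4=12
R6=2-1=1
CMP R6, 0  (cmp 1,0)
JNZ loop: taken
R0=M[12]=25
R0=25+10=35
R0=M[12]=25
R0=25^19=10
R0=M[12]=25
R0=25&127=25
R3=12+4=16
R6=1-1=0
CMP R6, 0  (cmp 0,0)
JNZ loop: not taken
STORE R0, [0] → M[0]=25
halt.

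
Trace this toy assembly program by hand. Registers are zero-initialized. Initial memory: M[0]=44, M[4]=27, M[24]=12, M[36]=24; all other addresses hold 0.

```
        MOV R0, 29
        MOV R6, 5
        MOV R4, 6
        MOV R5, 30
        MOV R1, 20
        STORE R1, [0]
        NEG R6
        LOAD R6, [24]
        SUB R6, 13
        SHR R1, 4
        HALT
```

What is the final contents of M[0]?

20

R0=29
R6=5
R4=6
R5=30
R1=20
STORE R1, [0] → M[0]=20
R6=-(5)=-5
R6=M[24]=12
R6=12-13=-1
R1=20>>4=1
halt.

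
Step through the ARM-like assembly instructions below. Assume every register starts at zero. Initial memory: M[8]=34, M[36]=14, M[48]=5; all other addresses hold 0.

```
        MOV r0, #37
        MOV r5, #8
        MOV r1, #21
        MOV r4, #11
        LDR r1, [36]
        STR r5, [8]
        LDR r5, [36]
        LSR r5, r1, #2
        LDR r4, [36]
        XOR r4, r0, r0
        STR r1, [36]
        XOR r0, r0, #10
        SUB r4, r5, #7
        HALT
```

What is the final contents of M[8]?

after MOV r0, #37: r0=37
after MOV r5, #8: r5=8
after MOV r1, #21: r1=21
after MOV r4, #11: r4=11
after LDR r1, [36]: r1=M[36]=14
STR r5, [8] → M[8]=8
after LDR r5, [36]: r5=M[36]=14
after LSR r5, r1, #2: r5=14>>2=3
after LDR r4, [36]: r4=M[36]=14
after XOR r4, r0, r0: r4=37^37=0
STR r1, [36] → M[36]=14
after XOR r0, r0, #10: r0=37^10=47
after SUB r4, r5, #7: r4=3-7=-4
halt.

8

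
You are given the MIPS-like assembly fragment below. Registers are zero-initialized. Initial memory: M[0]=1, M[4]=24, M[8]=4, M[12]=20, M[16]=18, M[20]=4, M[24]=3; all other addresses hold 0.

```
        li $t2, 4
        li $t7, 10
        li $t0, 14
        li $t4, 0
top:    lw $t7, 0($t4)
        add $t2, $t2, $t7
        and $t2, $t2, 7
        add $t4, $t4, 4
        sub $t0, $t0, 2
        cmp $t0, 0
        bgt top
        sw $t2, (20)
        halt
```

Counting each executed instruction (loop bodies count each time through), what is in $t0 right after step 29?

8

after li $t2, 4: $t2=4
after li $t7, 10: $t7=10
after li $t0, 14: $t0=14
after li $t4, 0: $t4=0
after lw $t7, 0($t4): $t7=M[0]=1
after add $t2, $t2, $t7: $t2=4+1=5
after and $t2, $t2, 7: $t2=5&7=5
after add $t4, $t4, 4: $t4=0+4=4
after sub $t0, $t0, 2: $t0=14-2=12
cmp $t0, 0  (cmp 12,0)
bgt top: taken
after lw $t7, 0($t4): $t7=M[4]=24
after add $t2, $t2, $t7: $t2=5+24=29
after and $t2, $t2, 7: $t2=29&7=5
after add $t4, $t4, 4: $t4=4+4=8
after sub $t0, $t0, 2: $t0=12-2=10
cmp $t0, 0  (cmp 10,0)
bgt top: taken
after lw $t7, 0($t4): $t7=M[8]=4
after add $t2, $t2, $t7: $t2=5+4=9
after and $t2, $t2, 7: $t2=9&7=1
after add $t4, $t4, 4: $t4=8+4=12
after sub $t0, $t0, 2: $t0=10-2=8
cmp $t0, 0  (cmp 8,0)
bgt top: taken
after lw $t7, 0($t4): $t7=M[12]=20
after add $t2, $t2, $t7: $t2=1+20=21
after and $t2, $t2, 7: $t2=21&7=5
after add $t4, $t4, 4: $t4=12+4=16
After step 29: $t0 = 8.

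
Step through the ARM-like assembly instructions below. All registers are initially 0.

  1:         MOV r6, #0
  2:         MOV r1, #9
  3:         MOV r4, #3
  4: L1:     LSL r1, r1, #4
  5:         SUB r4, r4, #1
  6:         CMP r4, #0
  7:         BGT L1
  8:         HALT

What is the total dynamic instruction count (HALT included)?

16

MOV r6, #0 → r6=0
MOV r1, #9 → r1=9
MOV r4, #3 → r4=3
LSL r1, r1, #4 → r1=9<<4=144
SUB r4, r4, #1 → r4=3-1=2
CMP r4, #0  (cmp 2,0)
BGT L1: taken
LSL r1, r1, #4 → r1=144<<4=2304
SUB r4, r4, #1 → r4=2-1=1
CMP r4, #0  (cmp 1,0)
BGT L1: taken
LSL r1, r1, #4 → r1=2304<<4=36864
SUB r4, r4, #1 → r4=1-1=0
CMP r4, #0  (cmp 0,0)
BGT L1: not taken
halt.
Total executed instructions: 16.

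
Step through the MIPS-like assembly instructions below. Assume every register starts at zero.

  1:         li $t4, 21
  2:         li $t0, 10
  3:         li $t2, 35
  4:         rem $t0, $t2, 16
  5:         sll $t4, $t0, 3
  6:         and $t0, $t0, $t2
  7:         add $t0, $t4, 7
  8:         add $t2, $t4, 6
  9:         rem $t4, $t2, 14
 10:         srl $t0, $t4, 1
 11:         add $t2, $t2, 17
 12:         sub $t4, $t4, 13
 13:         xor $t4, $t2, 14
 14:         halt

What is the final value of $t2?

li $t4, 21 → $t4=21
li $t0, 10 → $t0=10
li $t2, 35 → $t2=35
rem $t0, $t2, 16 → $t0=35%16=3
sll $t4, $t0, 3 → $t4=3<<3=24
and $t0, $t0, $t2 → $t0=3&35=3
add $t0, $t4, 7 → $t0=24+7=31
add $t2, $t4, 6 → $t2=24+6=30
rem $t4, $t2, 14 → $t4=30%14=2
srl $t0, $t4, 1 → $t0=2>>1=1
add $t2, $t2, 17 → $t2=30+17=47
sub $t4, $t4, 13 → $t4=2-13=-11
xor $t4, $t2, 14 → $t4=47^14=33
halt.

47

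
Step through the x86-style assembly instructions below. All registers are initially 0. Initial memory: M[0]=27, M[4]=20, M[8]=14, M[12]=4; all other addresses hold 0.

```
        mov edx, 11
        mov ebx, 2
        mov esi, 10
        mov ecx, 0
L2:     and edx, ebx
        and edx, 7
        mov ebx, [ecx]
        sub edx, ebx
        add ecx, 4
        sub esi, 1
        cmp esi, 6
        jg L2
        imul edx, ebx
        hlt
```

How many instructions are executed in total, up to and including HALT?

mov edx, 11 → edx=11
mov ebx, 2 → ebx=2
mov esi, 10 → esi=10
mov ecx, 0 → ecx=0
and edx, ebx → edx=11&2=2
and edx, 7 → edx=2&7=2
mov ebx, [ecx] → ebx=M[0]=27
sub edx, ebx → edx=2-27=-25
add ecx, 4 → ecx=0+4=4
sub esi, 1 → esi=10-1=9
cmp esi, 6  (cmp 9,6)
jg L2: taken
and edx, ebx → edx=(-25)&27=3
and edx, 7 → edx=3&7=3
mov ebx, [ecx] → ebx=M[4]=20
sub edx, ebx → edx=3-20=-17
add ecx, 4 → ecx=4+4=8
sub esi, 1 → esi=9-1=8
cmp esi, 6  (cmp 8,6)
jg L2: taken
and edx, ebx → edx=(-17)&20=4
and edx, 7 → edx=4&7=4
mov ebx, [ecx] → ebx=M[8]=14
sub edx, ebx → edx=4-14=-10
add ecx, 4 → ecx=8+4=12
sub esi, 1 → esi=8-1=7
cmp esi, 6  (cmp 7,6)
jg L2: taken
and edx, ebx → edx=(-10)&14=6
and edx, 7 → edx=6&7=6
mov ebx, [ecx] → ebx=M[12]=4
sub edx, ebx → edx=6-4=2
add ecx, 4 → ecx=12+4=16
sub esi, 1 → esi=7-1=6
cmp esi, 6  (cmp 6,6)
jg L2: not taken
imul edx, ebx → edx=2*4=8
halt.
Total executed instructions: 38.

38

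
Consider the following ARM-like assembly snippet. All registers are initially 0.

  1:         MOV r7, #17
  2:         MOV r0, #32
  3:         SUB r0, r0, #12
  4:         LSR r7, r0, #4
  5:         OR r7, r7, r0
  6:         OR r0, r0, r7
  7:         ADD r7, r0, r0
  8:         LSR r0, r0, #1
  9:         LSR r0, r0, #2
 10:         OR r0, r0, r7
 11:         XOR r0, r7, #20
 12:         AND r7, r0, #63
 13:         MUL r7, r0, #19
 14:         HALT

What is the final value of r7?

1178

r7=17
r0=32
r0=32-12=20
r7=20>>4=1
r7=1|20=21
r0=20|21=21
r7=21+21=42
r0=21>>1=10
r0=10>>2=2
r0=2|42=42
r0=42^20=62
r7=62&63=62
r7=62*19=1178
halt.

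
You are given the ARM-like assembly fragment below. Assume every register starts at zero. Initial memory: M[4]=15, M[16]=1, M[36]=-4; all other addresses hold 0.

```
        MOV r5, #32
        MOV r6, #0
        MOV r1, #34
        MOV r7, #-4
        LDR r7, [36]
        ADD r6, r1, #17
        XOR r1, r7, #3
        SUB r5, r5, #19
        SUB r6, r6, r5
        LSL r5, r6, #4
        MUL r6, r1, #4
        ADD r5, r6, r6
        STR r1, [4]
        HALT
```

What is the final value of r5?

-8

after MOV r5, #32: r5=32
after MOV r6, #0: r6=0
after MOV r1, #34: r1=34
after MOV r7, #-4: r7=-4
after LDR r7, [36]: r7=M[36]=-4
after ADD r6, r1, #17: r6=34+17=51
after XOR r1, r7, #3: r1=(-4)^3=-1
after SUB r5, r5, #19: r5=32-19=13
after SUB r6, r6, r5: r6=51-13=38
after LSL r5, r6, #4: r5=38<<4=608
after MUL r6, r1, #4: r6=(-1)*4=-4
after ADD r5, r6, r6: r5=(-4)+(-4)=-8
STR r1, [4] → M[4]=-1
halt.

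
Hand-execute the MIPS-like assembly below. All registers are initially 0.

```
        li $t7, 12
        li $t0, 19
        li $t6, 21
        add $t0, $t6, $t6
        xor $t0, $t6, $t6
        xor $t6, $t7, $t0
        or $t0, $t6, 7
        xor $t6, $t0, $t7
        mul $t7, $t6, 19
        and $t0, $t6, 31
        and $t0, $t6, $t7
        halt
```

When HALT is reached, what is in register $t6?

after li $t7, 12: $t7=12
after li $t0, 19: $t0=19
after li $t6, 21: $t6=21
after add $t0, $t6, $t6: $t0=21+21=42
after xor $t0, $t6, $t6: $t0=21^21=0
after xor $t6, $t7, $t0: $t6=12^0=12
after or $t0, $t6, 7: $t0=12|7=15
after xor $t6, $t0, $t7: $t6=15^12=3
after mul $t7, $t6, 19: $t7=3*19=57
after and $t0, $t6, 31: $t0=3&31=3
after and $t0, $t6, $t7: $t0=3&57=1
halt.

3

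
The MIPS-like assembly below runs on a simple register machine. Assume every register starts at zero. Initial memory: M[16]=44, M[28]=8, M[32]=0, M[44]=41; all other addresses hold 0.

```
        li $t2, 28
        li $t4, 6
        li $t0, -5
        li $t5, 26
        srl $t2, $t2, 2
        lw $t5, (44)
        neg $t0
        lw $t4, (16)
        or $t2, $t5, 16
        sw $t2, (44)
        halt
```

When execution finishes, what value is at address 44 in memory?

after li $t2, 28: $t2=28
after li $t4, 6: $t4=6
after li $t0, -5: $t0=-5
after li $t5, 26: $t5=26
after srl $t2, $t2, 2: $t2=28>>2=7
after lw $t5, (44): $t5=M[44]=41
after neg $t0: $t0=-(-5)=5
after lw $t4, (16): $t4=M[16]=44
after or $t2, $t5, 16: $t2=41|16=57
sw $t2, (44) → M[44]=57
halt.

57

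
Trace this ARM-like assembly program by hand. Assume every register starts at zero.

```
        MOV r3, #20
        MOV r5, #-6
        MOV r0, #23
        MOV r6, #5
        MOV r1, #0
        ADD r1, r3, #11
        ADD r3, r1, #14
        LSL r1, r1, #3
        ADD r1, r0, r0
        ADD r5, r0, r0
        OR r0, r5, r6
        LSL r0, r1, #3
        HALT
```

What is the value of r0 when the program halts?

MOV r3, #20 → r3=20
MOV r5, #-6 → r5=-6
MOV r0, #23 → r0=23
MOV r6, #5 → r6=5
MOV r1, #0 → r1=0
ADD r1, r3, #11 → r1=20+11=31
ADD r3, r1, #14 → r3=31+14=45
LSL r1, r1, #3 → r1=31<<3=248
ADD r1, r0, r0 → r1=23+23=46
ADD r5, r0, r0 → r5=23+23=46
OR r0, r5, r6 → r0=46|5=47
LSL r0, r1, #3 → r0=46<<3=368
halt.

368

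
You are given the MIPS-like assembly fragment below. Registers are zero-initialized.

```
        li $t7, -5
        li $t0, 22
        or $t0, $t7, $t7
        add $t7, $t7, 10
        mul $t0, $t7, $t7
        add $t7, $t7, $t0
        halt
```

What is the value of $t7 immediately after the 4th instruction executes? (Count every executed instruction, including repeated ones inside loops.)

5

after li $t7, -5: $t7=-5
after li $t0, 22: $t0=22
after or $t0, $t7, $t7: $t0=(-5)|(-5)=-5
after add $t7, $t7, 10: $t7=(-5)+10=5
After step 4: $t7 = 5.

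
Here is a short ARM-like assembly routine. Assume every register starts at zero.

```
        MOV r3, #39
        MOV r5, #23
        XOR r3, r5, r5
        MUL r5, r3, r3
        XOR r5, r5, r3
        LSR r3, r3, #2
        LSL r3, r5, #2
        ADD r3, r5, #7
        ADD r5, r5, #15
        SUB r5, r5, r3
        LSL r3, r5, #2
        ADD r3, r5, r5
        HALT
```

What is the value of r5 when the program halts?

8

after MOV r3, #39: r3=39
after MOV r5, #23: r5=23
after XOR r3, r5, r5: r3=23^23=0
after MUL r5, r3, r3: r5=0*0=0
after XOR r5, r5, r3: r5=0^0=0
after LSR r3, r3, #2: r3=0>>2=0
after LSL r3, r5, #2: r3=0<<2=0
after ADD r3, r5, #7: r3=0+7=7
after ADD r5, r5, #15: r5=0+15=15
after SUB r5, r5, r3: r5=15-7=8
after LSL r3, r5, #2: r3=8<<2=32
after ADD r3, r5, r5: r3=8+8=16
halt.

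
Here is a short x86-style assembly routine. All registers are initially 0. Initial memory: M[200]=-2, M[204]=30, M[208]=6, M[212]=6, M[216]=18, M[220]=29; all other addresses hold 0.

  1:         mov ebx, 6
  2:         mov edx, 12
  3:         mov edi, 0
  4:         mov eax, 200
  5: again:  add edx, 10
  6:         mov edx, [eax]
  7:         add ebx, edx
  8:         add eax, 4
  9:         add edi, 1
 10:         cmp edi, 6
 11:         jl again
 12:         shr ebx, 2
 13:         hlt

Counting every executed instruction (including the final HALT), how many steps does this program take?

mov ebx, 6 → ebx=6
mov edx, 12 → edx=12
mov edi, 0 → edi=0
mov eax, 200 → eax=200
add edx, 10 → edx=12+10=22
mov edx, [eax] → edx=M[200]=-2
add ebx, edx → ebx=6+(-2)=4
add eax, 4 → eax=200+4=204
add edi, 1 → edi=0+1=1
cmp edi, 6  (cmp 1,6)
jl again: taken
add edx, 10 → edx=(-2)+10=8
mov edx, [eax] → edx=M[204]=30
add ebx, edx → ebx=4+30=34
add eax, 4 → eax=204+4=208
add edi, 1 → edi=1+1=2
cmp edi, 6  (cmp 2,6)
jl again: taken
add edx, 10 → edx=30+10=40
mov edx, [eax] → edx=M[208]=6
add ebx, edx → ebx=34+6=40
add eax, 4 → eax=208+4=212
add edi, 1 → edi=2+1=3
cmp edi, 6  (cmp 3,6)
jl again: taken
add edx, 10 → edx=6+10=16
mov edx, [eax] → edx=M[212]=6
add ebx, edx → ebx=40+6=46
add eax, 4 → eax=212+4=216
add edi, 1 → edi=3+1=4
cmp edi, 6  (cmp 4,6)
jl again: taken
add edx, 10 → edx=6+10=16
mov edx, [eax] → edx=M[216]=18
add ebx, edx → ebx=46+18=64
add eax, 4 → eax=216+4=220
add edi, 1 → edi=4+1=5
cmp edi, 6  (cmp 5,6)
jl again: taken
add edx, 10 → edx=18+10=28
mov edx, [eax] → edx=M[220]=29
add ebx, edx → ebx=64+29=93
add eax, 4 → eax=220+4=224
add edi, 1 → edi=5+1=6
cmp edi, 6  (cmp 6,6)
jl again: not taken
shr ebx, 2 → ebx=93>>2=23
halt.
Total executed instructions: 48.

48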